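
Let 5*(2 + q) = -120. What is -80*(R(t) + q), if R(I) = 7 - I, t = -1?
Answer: 1440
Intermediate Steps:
q = -26 (q = -2 + (⅕)*(-120) = -2 - 24 = -26)
-80*(R(t) + q) = -80*((7 - 1*(-1)) - 26) = -80*((7 + 1) - 26) = -80*(8 - 26) = -80*(-18) = 1440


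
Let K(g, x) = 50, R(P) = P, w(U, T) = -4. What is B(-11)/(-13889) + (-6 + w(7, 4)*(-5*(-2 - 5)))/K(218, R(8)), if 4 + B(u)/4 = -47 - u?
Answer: -1009897/347225 ≈ -2.9085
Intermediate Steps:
B(u) = -204 - 4*u (B(u) = -16 + 4*(-47 - u) = -16 + (-188 - 4*u) = -204 - 4*u)
B(-11)/(-13889) + (-6 + w(7, 4)*(-5*(-2 - 5)))/K(218, R(8)) = (-204 - 4*(-11))/(-13889) + (-6 - (-20)*(-2 - 5))/50 = (-204 + 44)*(-1/13889) + (-6 - (-20)*(-7))*(1/50) = -160*(-1/13889) + (-6 - 4*35)*(1/50) = 160/13889 + (-6 - 140)*(1/50) = 160/13889 - 146*1/50 = 160/13889 - 73/25 = -1009897/347225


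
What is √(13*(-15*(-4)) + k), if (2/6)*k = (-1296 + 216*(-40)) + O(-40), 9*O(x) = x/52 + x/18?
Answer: I*√397377942/117 ≈ 170.38*I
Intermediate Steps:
O(x) = 35*x/4212 (O(x) = (x/52 + x/18)/9 = (35*x/468)/9 = 35*x/4212)
k = -10462958/351 (k = 3*((-1296 + 216*(-40)) + (35/4212)*(-40)) = 3*((-1296 - 8640) - 350/1053) = 3*(-9936 - 350/1053) = 3*(-10462958/1053) = -10462958/351 ≈ -29809.)
√(13*(-15*(-4)) + k) = √(13*(-15*(-4)) - 10462958/351) = √(13*60 - 10462958/351) = √(780 - 10462958/351) = √(-10189178/351) = I*√397377942/117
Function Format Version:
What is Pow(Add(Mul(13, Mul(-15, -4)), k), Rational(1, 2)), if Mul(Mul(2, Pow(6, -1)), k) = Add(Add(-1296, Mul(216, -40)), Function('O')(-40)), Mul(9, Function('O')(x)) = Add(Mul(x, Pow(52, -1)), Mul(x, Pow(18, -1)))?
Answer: Mul(Rational(1, 117), I, Pow(397377942, Rational(1, 2))) ≈ Mul(170.38, I)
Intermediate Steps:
Function('O')(x) = Mul(Rational(35, 4212), x) (Function('O')(x) = Mul(Rational(1, 9), Add(Mul(x, Pow(52, -1)), Mul(x, Pow(18, -1)))) = Mul(Rational(1, 9), Add(Mul(x, Rational(1, 52)), Mul(x, Rational(1, 18)))) = Mul(Rational(1, 9), Add(Mul(Rational(1, 52), x), Mul(Rational(1, 18), x))) = Mul(Rational(1, 9), Mul(Rational(35, 468), x)) = Mul(Rational(35, 4212), x))
k = Rational(-10462958, 351) (k = Mul(3, Add(Add(-1296, Mul(216, -40)), Mul(Rational(35, 4212), -40))) = Mul(3, Add(Add(-1296, -8640), Rational(-350, 1053))) = Mul(3, Add(-9936, Rational(-350, 1053))) = Mul(3, Rational(-10462958, 1053)) = Rational(-10462958, 351) ≈ -29809.)
Pow(Add(Mul(13, Mul(-15, -4)), k), Rational(1, 2)) = Pow(Add(Mul(13, Mul(-15, -4)), Rational(-10462958, 351)), Rational(1, 2)) = Pow(Add(Mul(13, 60), Rational(-10462958, 351)), Rational(1, 2)) = Pow(Add(780, Rational(-10462958, 351)), Rational(1, 2)) = Pow(Rational(-10189178, 351), Rational(1, 2)) = Mul(Rational(1, 117), I, Pow(397377942, Rational(1, 2)))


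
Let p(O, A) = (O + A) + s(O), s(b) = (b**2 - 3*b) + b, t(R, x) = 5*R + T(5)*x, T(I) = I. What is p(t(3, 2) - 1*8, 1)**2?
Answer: 74529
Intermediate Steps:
t(R, x) = 5*R + 5*x
s(b) = b**2 - 2*b
p(O, A) = A + O + O*(-2 + O) (p(O, A) = (O + A) + O*(-2 + O) = (A + O) + O*(-2 + O) = A + O + O*(-2 + O))
p(t(3, 2) - 1*8, 1)**2 = (1 + ((5*3 + 5*2) - 1*8)**2 - ((5*3 + 5*2) - 1*8))**2 = (1 + ((15 + 10) - 8)**2 - ((15 + 10) - 8))**2 = (1 + (25 - 8)**2 - (25 - 8))**2 = (1 + 17**2 - 1*17)**2 = (1 + 289 - 17)**2 = 273**2 = 74529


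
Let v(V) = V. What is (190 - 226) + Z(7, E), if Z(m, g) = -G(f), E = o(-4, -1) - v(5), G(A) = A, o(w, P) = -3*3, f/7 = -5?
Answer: -1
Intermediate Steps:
f = -35 (f = 7*(-5) = -35)
o(w, P) = -9
E = -14 (E = -9 - 1*5 = -9 - 5 = -14)
Z(m, g) = 35 (Z(m, g) = -1*(-35) = 35)
(190 - 226) + Z(7, E) = (190 - 226) + 35 = -36 + 35 = -1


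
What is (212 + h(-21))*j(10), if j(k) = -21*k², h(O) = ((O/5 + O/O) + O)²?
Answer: -1675044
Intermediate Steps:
h(O) = (1 + 6*O/5)² (h(O) = ((O*(⅕) + 1) + O)² = ((O/5 + 1) + O)² = ((1 + O/5) + O)² = (1 + 6*O/5)²)
(212 + h(-21))*j(10) = (212 + (5 + 6*(-21))²/25)*(-21*10²) = (212 + (5 - 126)²/25)*(-21*100) = (212 + (1/25)*(-121)²)*(-2100) = (212 + (1/25)*14641)*(-2100) = (212 + 14641/25)*(-2100) = (19941/25)*(-2100) = -1675044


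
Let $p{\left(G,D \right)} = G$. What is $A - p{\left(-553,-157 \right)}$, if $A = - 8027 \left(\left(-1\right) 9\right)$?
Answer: $72796$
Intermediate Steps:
$A = 72243$ ($A = \left(-8027\right) \left(-9\right) = 72243$)
$A - p{\left(-553,-157 \right)} = 72243 - -553 = 72243 + 553 = 72796$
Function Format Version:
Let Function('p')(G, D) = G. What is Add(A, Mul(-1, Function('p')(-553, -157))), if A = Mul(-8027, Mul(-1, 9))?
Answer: 72796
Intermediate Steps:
A = 72243 (A = Mul(-8027, -9) = 72243)
Add(A, Mul(-1, Function('p')(-553, -157))) = Add(72243, Mul(-1, -553)) = Add(72243, 553) = 72796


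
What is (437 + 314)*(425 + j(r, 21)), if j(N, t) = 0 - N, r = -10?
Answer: 326685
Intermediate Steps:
j(N, t) = -N
(437 + 314)*(425 + j(r, 21)) = (437 + 314)*(425 - 1*(-10)) = 751*(425 + 10) = 751*435 = 326685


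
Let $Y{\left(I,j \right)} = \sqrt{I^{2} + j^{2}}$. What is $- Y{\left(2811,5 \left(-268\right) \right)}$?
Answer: $- \sqrt{9697321} \approx -3114.1$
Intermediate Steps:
$- Y{\left(2811,5 \left(-268\right) \right)} = - \sqrt{2811^{2} + \left(5 \left(-268\right)\right)^{2}} = - \sqrt{7901721 + \left(-1340\right)^{2}} = - \sqrt{7901721 + 1795600} = - \sqrt{9697321}$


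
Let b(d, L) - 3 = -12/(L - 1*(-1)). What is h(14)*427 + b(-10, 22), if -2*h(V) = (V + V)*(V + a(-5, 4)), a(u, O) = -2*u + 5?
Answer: -3987269/23 ≈ -1.7336e+5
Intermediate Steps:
a(u, O) = 5 - 2*u
b(d, L) = 3 - 12/(1 + L) (b(d, L) = 3 - 12/(L - 1*(-1)) = 3 - 12/(L + 1) = 3 - 12/(1 + L))
h(V) = -V*(15 + V) (h(V) = -(V + V)*(V + (5 - 2*(-5)))/2 = -2*V*(V + (5 + 10))/2 = -2*V*(V + 15)/2 = -2*V*(15 + V)/2 = -V*(15 + V))
h(14)*427 + b(-10, 22) = -1*14*(15 + 14)*427 + 3*(-3 + 22)/(1 + 22) = -1*14*29*427 + 3*19/23 = -406*427 + 3*(1/23)*19 = -173362 + 57/23 = -3987269/23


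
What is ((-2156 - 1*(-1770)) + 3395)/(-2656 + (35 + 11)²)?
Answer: -1003/180 ≈ -5.5722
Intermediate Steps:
((-2156 - 1*(-1770)) + 3395)/(-2656 + (35 + 11)²) = ((-2156 + 1770) + 3395)/(-2656 + 46²) = (-386 + 3395)/(-2656 + 2116) = 3009/(-540) = 3009*(-1/540) = -1003/180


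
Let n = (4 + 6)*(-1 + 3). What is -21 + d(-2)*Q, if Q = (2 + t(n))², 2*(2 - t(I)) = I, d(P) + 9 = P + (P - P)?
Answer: -417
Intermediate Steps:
d(P) = -9 + P (d(P) = -9 + (P + (P - P)) = -9 + (P + 0) = -9 + P)
n = 20 (n = 10*2 = 20)
t(I) = 2 - I/2
Q = 36 (Q = (2 + (2 - ½*20))² = (2 + (2 - 10))² = (2 - 8)² = (-6)² = 36)
-21 + d(-2)*Q = -21 + (-9 - 2)*36 = -21 - 11*36 = -21 - 396 = -417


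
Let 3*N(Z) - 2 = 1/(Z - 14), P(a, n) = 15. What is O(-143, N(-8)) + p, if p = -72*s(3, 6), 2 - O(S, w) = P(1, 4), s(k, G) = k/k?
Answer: -85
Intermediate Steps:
s(k, G) = 1
N(Z) = ⅔ + 1/(3*(-14 + Z)) (N(Z) = ⅔ + 1/(3*(Z - 14)) = ⅔ + 1/(3*(-14 + Z)))
O(S, w) = -13 (O(S, w) = 2 - 1*15 = 2 - 15 = -13)
p = -72 (p = -72*1 = -72)
O(-143, N(-8)) + p = -13 - 72 = -85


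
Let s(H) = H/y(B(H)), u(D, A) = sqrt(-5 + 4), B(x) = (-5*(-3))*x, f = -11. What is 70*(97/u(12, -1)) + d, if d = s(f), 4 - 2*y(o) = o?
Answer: -22/169 - 6790*I ≈ -0.13018 - 6790.0*I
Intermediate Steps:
B(x) = 15*x
y(o) = 2 - o/2
u(D, A) = I (u(D, A) = sqrt(-1) = I)
s(H) = H/(2 - 15*H/2)
d = -22/169 (d = -2*(-11)/(-4 + 15*(-11)) = -2*(-11)/(-4 - 165) = -2*(-11)/(-169) = -2*(-11)*(-1/169) = -22/169 ≈ -0.13018)
70*(97/u(12, -1)) + d = 70*(97/I) - 22/169 = 70*(97*(-I)) - 22/169 = 70*(-97*I) - 22/169 = -6790*I - 22/169 = -22/169 - 6790*I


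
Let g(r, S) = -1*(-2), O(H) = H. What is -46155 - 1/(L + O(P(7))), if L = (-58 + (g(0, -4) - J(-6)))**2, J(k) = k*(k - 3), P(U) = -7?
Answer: -558152416/12093 ≈ -46155.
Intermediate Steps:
g(r, S) = 2
J(k) = k*(-3 + k)
L = 12100 (L = (-58 + (2 - (-6)*(-3 - 6)))**2 = (-58 + (2 - (-6)*(-9)))**2 = (-58 + (2 - 1*54))**2 = (-58 + (2 - 54))**2 = (-58 - 52)**2 = (-110)**2 = 12100)
-46155 - 1/(L + O(P(7))) = -46155 - 1/(12100 - 7) = -46155 - 1/12093 = -558152416/12093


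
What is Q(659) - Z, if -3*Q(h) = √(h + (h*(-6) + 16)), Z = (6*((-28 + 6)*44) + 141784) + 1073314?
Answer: -1209290 - I*√3279/3 ≈ -1.2093e+6 - 19.088*I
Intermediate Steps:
Z = 1209290 (Z = (6*(-22*44) + 141784) + 1073314 = (6*(-968) + 141784) + 1073314 = (-5808 + 141784) + 1073314 = 135976 + 1073314 = 1209290)
Q(h) = -√(16 - 5*h)/3 (Q(h) = -√(h + (h*(-6) + 16))/3 = -√(h + (-6*h + 16))/3 = -√(h + (16 - 6*h))/3 = -√(16 - 5*h)/3)
Q(659) - Z = -√(16 - 5*659)/3 - 1*1209290 = -√(16 - 3295)/3 - 1209290 = -I*√3279/3 - 1209290 = -1209290 - I*√3279/3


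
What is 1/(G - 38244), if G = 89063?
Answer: 1/50819 ≈ 1.9678e-5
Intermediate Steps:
1/(G - 38244) = 1/(89063 - 38244) = 1/50819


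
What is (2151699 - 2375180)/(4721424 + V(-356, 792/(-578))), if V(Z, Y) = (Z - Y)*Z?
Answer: -64586009/1400977264 ≈ -0.046101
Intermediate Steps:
V(Z, Y) = Z*(Z - Y)
(2151699 - 2375180)/(4721424 + V(-356, 792/(-578))) = (2151699 - 2375180)/(4721424 - 356*(-356 - 792/(-578))) = -223481/(4721424 - 356*(-356 - 792*(-1)/578)) = -223481/(4721424 - 356*(-356 - 1*(-396/289))) = -223481/(4721424 - 356*(-356 + 396/289)) = -223481/(4721424 - 356*(-102488/289)) = -223481/(4721424 + 36485728/289) = -223481/1400977264/289 = -223481*289/1400977264 = -64586009/1400977264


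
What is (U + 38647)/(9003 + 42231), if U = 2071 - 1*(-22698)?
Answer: 31708/25617 ≈ 1.2378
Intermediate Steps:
U = 24769 (U = 2071 + 22698 = 24769)
(U + 38647)/(9003 + 42231) = (24769 + 38647)/(9003 + 42231) = 63416/51234 = 63416*(1/51234) = 31708/25617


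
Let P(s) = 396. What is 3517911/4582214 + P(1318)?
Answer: 1818074655/4582214 ≈ 396.77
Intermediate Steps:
3517911/4582214 + P(1318) = 3517911/4582214 + 396 = 1818074655/4582214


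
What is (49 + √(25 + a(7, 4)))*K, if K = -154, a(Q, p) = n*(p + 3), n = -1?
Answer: -7546 - 462*√2 ≈ -8199.4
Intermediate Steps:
a(Q, p) = -3 - p (a(Q, p) = -(p + 3) = -(3 + p) = -3 - p)
(49 + √(25 + a(7, 4)))*K = (49 + √(25 + (-3 - 1*4)))*(-154) = (49 + √(25 + (-3 - 4)))*(-154) = (49 + √(25 - 7))*(-154) = (49 + √18)*(-154) = (49 + 3*√2)*(-154) = -7546 - 462*√2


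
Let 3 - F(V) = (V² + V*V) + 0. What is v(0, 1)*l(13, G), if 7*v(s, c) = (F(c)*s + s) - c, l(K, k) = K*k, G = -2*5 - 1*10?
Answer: 260/7 ≈ 37.143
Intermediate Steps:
G = -20 (G = -10 - 10 = -20)
F(V) = 3 - 2*V² (F(V) = 3 - ((V² + V*V) + 0) = 3 - ((V² + V²) + 0) = 3 - (2*V² + 0) = 3 - 2*V²)
v(s, c) = -c/7 + s/7 + s*(3 - 2*c²)/7 (v(s, c) = (((3 - 2*c²)*s + s) - c)/7 = ((s*(3 - 2*c²) + s) - c)/7 = ((s + s*(3 - 2*c²)) - c)/7 = (s - c + s*(3 - 2*c²))/7 = -c/7 + s/7 + s*(3 - 2*c²)/7)
v(0, 1)*l(13, G) = (-⅐*1 + (⅐)*0 - ⅐*0*(-3 + 2*1²))*(13*(-20)) = (-⅐ + 0 - ⅐*0*(-3 + 2*1))*(-260) = (-⅐ + 0 - ⅐*0*(-3 + 2))*(-260) = (-⅐ + 0 - ⅐*0*(-1))*(-260) = (-⅐ + 0 + 0)*(-260) = -⅐*(-260) = 260/7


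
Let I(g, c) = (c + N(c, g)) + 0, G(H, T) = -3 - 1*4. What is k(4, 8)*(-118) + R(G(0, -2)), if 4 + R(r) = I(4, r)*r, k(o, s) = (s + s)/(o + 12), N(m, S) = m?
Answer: -24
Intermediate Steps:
G(H, T) = -7 (G(H, T) = -3 - 4 = -7)
I(g, c) = 2*c (I(g, c) = (c + c) + 0 = 2*c + 0 = 2*c)
k(o, s) = 2*s/(12 + o) (k(o, s) = (2*s)/(12 + o) = 2*s/(12 + o))
R(r) = -4 + 2*r**2 (R(r) = -4 + (2*r)*r = -4 + 2*r**2)
k(4, 8)*(-118) + R(G(0, -2)) = (2*8/(12 + 4))*(-118) + (-4 + 2*(-7)**2) = (2*8/16)*(-118) + (-4 + 2*49) = (2*8*(1/16))*(-118) + (-4 + 98) = 1*(-118) + 94 = -118 + 94 = -24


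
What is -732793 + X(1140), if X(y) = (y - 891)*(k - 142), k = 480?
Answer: -648631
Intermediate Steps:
X(y) = -301158 + 338*y (X(y) = (y - 891)*(480 - 142) = (-891 + y)*338 = -301158 + 338*y)
-732793 + X(1140) = -732793 + (-301158 + 338*1140) = -732793 + (-301158 + 385320) = -732793 + 84162 = -648631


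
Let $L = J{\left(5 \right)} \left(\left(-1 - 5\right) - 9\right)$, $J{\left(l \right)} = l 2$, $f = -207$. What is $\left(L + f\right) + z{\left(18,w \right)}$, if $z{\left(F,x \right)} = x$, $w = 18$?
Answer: $-339$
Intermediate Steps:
$J{\left(l \right)} = 2 l$
$L = -150$ ($L = 2 \cdot 5 \left(\left(-1 - 5\right) - 9\right) = 10 \left(\left(-1 - 5\right) - 9\right) = 10 \left(-6 - 9\right) = 10 \left(-15\right) = -150$)
$\left(L + f\right) + z{\left(18,w \right)} = \left(-150 - 207\right) + 18 = -357 + 18 = -339$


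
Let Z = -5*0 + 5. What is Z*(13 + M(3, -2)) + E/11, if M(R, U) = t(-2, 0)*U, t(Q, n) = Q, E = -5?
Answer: 930/11 ≈ 84.545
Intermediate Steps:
Z = 5 (Z = 0 + 5 = 5)
M(R, U) = -2*U
Z*(13 + M(3, -2)) + E/11 = 5*(13 - 2*(-2)) - 5/11 = 5*(13 + 4) - 5*1/11 = 5*17 - 5/11 = 85 - 5/11 = 930/11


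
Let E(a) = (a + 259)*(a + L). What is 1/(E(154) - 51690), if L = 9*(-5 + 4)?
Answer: 1/8195 ≈ 0.00012203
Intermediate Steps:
L = -9 (L = 9*(-1) = -9)
E(a) = (-9 + a)*(259 + a) (E(a) = (a + 259)*(a - 9) = (259 + a)*(-9 + a) = (-9 + a)*(259 + a))
1/(E(154) - 51690) = 1/((-2331 + 154² + 250*154) - 51690) = 1/((-2331 + 23716 + 38500) - 51690) = 1/(59885 - 51690) = 1/8195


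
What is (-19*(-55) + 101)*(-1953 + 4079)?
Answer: 2436396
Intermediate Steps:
(-19*(-55) + 101)*(-1953 + 4079) = (1045 + 101)*2126 = 1146*2126 = 2436396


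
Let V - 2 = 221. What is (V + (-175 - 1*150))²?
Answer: 10404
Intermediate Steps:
V = 223 (V = 2 + 221 = 223)
(V + (-175 - 1*150))² = (223 + (-175 - 1*150))² = (223 + (-175 - 150))² = (223 - 325)² = (-102)² = 10404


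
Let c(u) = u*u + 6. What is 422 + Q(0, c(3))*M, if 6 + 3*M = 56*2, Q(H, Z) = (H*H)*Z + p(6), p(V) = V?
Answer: 634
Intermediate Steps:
c(u) = 6 + u**2 (c(u) = u**2 + 6 = 6 + u**2)
Q(H, Z) = 6 + Z*H**2 (Q(H, Z) = (H*H)*Z + 6 = H**2*Z + 6 = Z*H**2 + 6 = 6 + Z*H**2)
M = 106/3 (M = -2 + (56*2)/3 = -2 + (1/3)*112 = -2 + 112/3 = 106/3 ≈ 35.333)
422 + Q(0, c(3))*M = 422 + (6 + (6 + 3**2)*0**2)*(106/3) = 422 + (6 + (6 + 9)*0)*(106/3) = 422 + (6 + 15*0)*(106/3) = 422 + (6 + 0)*(106/3) = 422 + 6*(106/3) = 422 + 212 = 634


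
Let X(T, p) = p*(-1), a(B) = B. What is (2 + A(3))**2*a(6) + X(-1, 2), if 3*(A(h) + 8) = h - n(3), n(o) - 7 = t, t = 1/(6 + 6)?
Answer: 69793/216 ≈ 323.12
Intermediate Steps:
t = 1/12 ≈ 0.083333
n(o) = 85/12 (n(o) = 7 + 1/12 = 85/12)
A(h) = -373/36 + h/3 (A(h) = -8 + (h - 1*85/12)/3 = -8 + (h - 85/12)/3 = -8 + (-85/12 + h)/3 = -8 + (-85/36 + h/3) = -373/36 + h/3)
X(T, p) = -p
(2 + A(3))**2*a(6) + X(-1, 2) = (2 + (-373/36 + (1/3)*3))**2*6 - 1*2 = (2 + (-373/36 + 1))**2*6 - 2 = (2 - 337/36)**2*6 - 2 = (-265/36)**2*6 - 2 = (70225/1296)*6 - 2 = 70225/216 - 2 = 69793/216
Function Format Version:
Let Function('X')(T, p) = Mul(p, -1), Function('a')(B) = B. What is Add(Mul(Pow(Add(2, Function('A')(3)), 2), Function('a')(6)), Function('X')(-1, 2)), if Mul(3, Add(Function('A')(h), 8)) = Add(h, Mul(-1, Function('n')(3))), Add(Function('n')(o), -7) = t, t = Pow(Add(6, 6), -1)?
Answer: Rational(69793, 216) ≈ 323.12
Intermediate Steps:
t = Rational(1, 12) (t = Pow(12, -1) = Rational(1, 12) ≈ 0.083333)
Function('n')(o) = Rational(85, 12) (Function('n')(o) = Add(7, Rational(1, 12)) = Rational(85, 12))
Function('A')(h) = Add(Rational(-373, 36), Mul(Rational(1, 3), h)) (Function('A')(h) = Add(-8, Mul(Rational(1, 3), Add(h, Mul(-1, Rational(85, 12))))) = Add(-8, Mul(Rational(1, 3), Add(h, Rational(-85, 12)))) = Add(-8, Mul(Rational(1, 3), Add(Rational(-85, 12), h))) = Add(-8, Add(Rational(-85, 36), Mul(Rational(1, 3), h))) = Add(Rational(-373, 36), Mul(Rational(1, 3), h)))
Function('X')(T, p) = Mul(-1, p)
Add(Mul(Pow(Add(2, Function('A')(3)), 2), Function('a')(6)), Function('X')(-1, 2)) = Add(Mul(Pow(Add(2, Add(Rational(-373, 36), Mul(Rational(1, 3), 3))), 2), 6), Mul(-1, 2)) = Add(Mul(Pow(Add(2, Add(Rational(-373, 36), 1)), 2), 6), -2) = Add(Mul(Pow(Add(2, Rational(-337, 36)), 2), 6), -2) = Add(Mul(Pow(Rational(-265, 36), 2), 6), -2) = Add(Mul(Rational(70225, 1296), 6), -2) = Add(Rational(70225, 216), -2) = Rational(69793, 216)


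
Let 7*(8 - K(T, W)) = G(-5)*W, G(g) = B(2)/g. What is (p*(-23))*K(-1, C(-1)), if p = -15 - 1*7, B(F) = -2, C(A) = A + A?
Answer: 143704/35 ≈ 4105.8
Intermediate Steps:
C(A) = 2*A
G(g) = -2/g
p = -22 (p = -15 - 7 = -22)
K(T, W) = 8 - 2*W/35 (K(T, W) = 8 - (-2/(-5))*W/7 = 8 - (-2*(-⅕))*W/7 = 8 - 2*W/35)
(p*(-23))*K(-1, C(-1)) = (-22*(-23))*(8 - 4*(-1)/35) = 506*(8 - 2/35*(-2)) = 506*(8 + 4/35) = 506*(284/35) = 143704/35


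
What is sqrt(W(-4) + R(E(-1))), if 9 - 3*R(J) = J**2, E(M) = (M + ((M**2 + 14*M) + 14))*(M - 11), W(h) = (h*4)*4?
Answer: I*sqrt(61) ≈ 7.8102*I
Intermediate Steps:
W(h) = 16*h (W(h) = (4*h)*4 = 16*h)
E(M) = (-11 + M)*(14 + M**2 + 15*M) (E(M) = (M + (14 + M**2 + 14*M))*(-11 + M) = (14 + M**2 + 15*M)*(-11 + M) = (-11 + M)*(14 + M**2 + 15*M))
R(J) = 3 - J**2/3
sqrt(W(-4) + R(E(-1))) = sqrt(16*(-4) + (3 - (-154 + (-1)**3 - 151*(-1) + 4*(-1)**2)**2/3)) = sqrt(-64 + (3 - (-154 - 1 + 151 + 4*1)**2/3)) = sqrt(-64 + (3 - (-154 - 1 + 151 + 4)**2/3)) = sqrt(-64 + (3 - 1/3*0**2)) = sqrt(-64 + (3 - 1/3*0)) = sqrt(-64 + (3 + 0)) = sqrt(-64 + 3) = sqrt(-61) = I*sqrt(61)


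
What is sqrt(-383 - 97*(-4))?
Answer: sqrt(5) ≈ 2.2361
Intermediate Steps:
sqrt(-383 - 97*(-4)) = sqrt(-383 + 388) = sqrt(5)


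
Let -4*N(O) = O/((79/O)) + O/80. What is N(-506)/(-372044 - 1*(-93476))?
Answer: 1135717/391233280 ≈ 0.0029029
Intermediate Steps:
N(O) = -O**2/316 - O/320 (N(O) = -(O/((79/O)) + O/80)/4 = -(O*(O/79) + O*(1/80))/4 = -(O**2/79 + O/80)/4 = -O**2/316 - O/320)
N(-506)/(-372044 - 1*(-93476)) = (-1/25280*(-506)*(79 + 80*(-506)))/(-372044 - 1*(-93476)) = (-1/25280*(-506)*(79 - 40480))/(-372044 + 93476) = -1/25280*(-506)*(-40401)/(-278568) = -10221453/12640*(-1/278568) = 1135717/391233280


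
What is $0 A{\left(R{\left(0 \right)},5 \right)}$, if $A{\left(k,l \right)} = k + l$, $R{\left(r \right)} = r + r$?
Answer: $0$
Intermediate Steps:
$R{\left(r \right)} = 2 r$
$0 A{\left(R{\left(0 \right)},5 \right)} = 0 \left(2 \cdot 0 + 5\right) = 0 \left(0 + 5\right) = 0 \cdot 5 = 0$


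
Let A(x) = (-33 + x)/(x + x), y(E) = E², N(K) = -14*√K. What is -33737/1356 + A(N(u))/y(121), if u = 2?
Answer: -493942739/19853196 + 3*√2/74536 ≈ -24.880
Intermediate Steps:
A(x) = (-33 + x)/(2*x) (A(x) = (-33 + x)/((2*x)) = (-33 + x)*(1/(2*x)) = (-33 + x)/(2*x))
-33737/1356 + A(N(u))/y(121) = -33737/1356 + ((-33 - 14*√2)/(2*((-14*√2))))/(121²) = -33737*1/1356 + ((-√2/28)*(-33 - 14*√2)/2)/14641 = -33737/1356 - √2*(-33 - 14*√2)/56*(1/14641) = -33737/1356 - √2*(-33 - 14*√2)/819896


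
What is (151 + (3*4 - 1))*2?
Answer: 324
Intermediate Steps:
(151 + (3*4 - 1))*2 = (151 + (12 - 1))*2 = (151 + 11)*2 = 162*2 = 324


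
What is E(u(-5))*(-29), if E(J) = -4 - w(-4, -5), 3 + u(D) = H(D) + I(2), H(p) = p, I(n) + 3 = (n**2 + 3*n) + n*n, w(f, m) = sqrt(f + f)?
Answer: 116 + 58*I*sqrt(2) ≈ 116.0 + 82.024*I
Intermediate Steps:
w(f, m) = sqrt(2)*sqrt(f) (w(f, m) = sqrt(2*f) = sqrt(2)*sqrt(f))
I(n) = -3 + 2*n**2 + 3*n (I(n) = -3 + ((n**2 + 3*n) + n*n) = -3 + ((n**2 + 3*n) + n**2) = -3 + (2*n**2 + 3*n) = -3 + 2*n**2 + 3*n)
u(D) = 8 + D (u(D) = -3 + (D + (-3 + 2*2**2 + 3*2)) = -3 + (D + (-3 + 2*4 + 6)) = -3 + (D + (-3 + 8 + 6)) = -3 + (D + 11) = -3 + (11 + D) = 8 + D)
E(J) = -4 - 2*I*sqrt(2) (E(J) = -4 - sqrt(2)*sqrt(-4) = -4 - sqrt(2)*2*I = -4 - 2*I*sqrt(2))
E(u(-5))*(-29) = (-4 - 2*I*sqrt(2))*(-29) = 116 + 58*I*sqrt(2)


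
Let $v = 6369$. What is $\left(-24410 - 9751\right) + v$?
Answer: $-27792$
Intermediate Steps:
$\left(-24410 - 9751\right) + v = \left(-24410 - 9751\right) + 6369 = -34161 + 6369 = -27792$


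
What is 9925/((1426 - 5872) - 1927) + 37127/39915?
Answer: -159546004/254378295 ≈ -0.62720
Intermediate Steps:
9925/((1426 - 5872) - 1927) + 37127/39915 = 9925/(-4446 - 1927) + 37127*(1/39915) = 9925/(-6373) + 37127/39915 = 9925*(-1/6373) + 37127/39915 = -9925/6373 + 37127/39915 = -159546004/254378295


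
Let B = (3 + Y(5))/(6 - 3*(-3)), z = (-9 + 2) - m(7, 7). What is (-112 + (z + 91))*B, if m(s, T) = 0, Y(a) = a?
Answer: -224/15 ≈ -14.933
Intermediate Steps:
z = -7 (z = (-9 + 2) - 1*0 = -7 + 0 = -7)
B = 8/15 (B = (3 + 5)/(6 - 3*(-3)) = 8/(6 + 9) = 8/15 ≈ 0.53333)
(-112 + (z + 91))*B = (-112 + (-7 + 91))*(8/15) = (-112 + 84)*(8/15) = -28*8/15 = -224/15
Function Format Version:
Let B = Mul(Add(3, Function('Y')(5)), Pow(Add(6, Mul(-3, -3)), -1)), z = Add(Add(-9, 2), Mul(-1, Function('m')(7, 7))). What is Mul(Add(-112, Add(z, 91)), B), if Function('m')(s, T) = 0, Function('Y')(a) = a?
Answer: Rational(-224, 15) ≈ -14.933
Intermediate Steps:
z = -7 (z = Add(Add(-9, 2), Mul(-1, 0)) = Add(-7, 0) = -7)
B = Rational(8, 15) (B = Mul(Add(3, 5), Pow(Add(6, Mul(-3, -3)), -1)) = Mul(8, Pow(Add(6, 9), -1)) = Mul(8, Pow(15, -1)) = Mul(8, Rational(1, 15)) = Rational(8, 15) ≈ 0.53333)
Mul(Add(-112, Add(z, 91)), B) = Mul(Add(-112, Add(-7, 91)), Rational(8, 15)) = Mul(Add(-112, 84), Rational(8, 15)) = Mul(-28, Rational(8, 15)) = Rational(-224, 15)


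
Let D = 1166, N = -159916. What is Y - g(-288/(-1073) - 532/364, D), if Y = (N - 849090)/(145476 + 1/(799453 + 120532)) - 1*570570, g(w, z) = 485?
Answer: -76428495554598265/133835737861 ≈ -5.7106e+5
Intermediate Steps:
Y = -76363585221735680/133835737861 (Y = (-159916 - 849090)/(145476 + 1/(799453 + 120532)) - 1*570570 = -1009006/(145476 + 1/919985) - 570570 = -1009006/133835737861/919985 - 570570 = -1009006*919985/133835737861 - 570570 = -928270384910/133835737861 - 570570 = -76363585221735680/133835737861 ≈ -5.7058e+5)
Y - g(-288/(-1073) - 532/364, D) = -76363585221735680/133835737861 - 1*485 = -76363585221735680/133835737861 - 485 = -76428495554598265/133835737861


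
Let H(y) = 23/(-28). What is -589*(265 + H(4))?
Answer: -4356833/28 ≈ -1.5560e+5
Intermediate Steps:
H(y) = -23/28 (H(y) = 23*(-1/28) = -23/28)
-589*(265 + H(4)) = -589*(265 - 23/28) = -589*7397/28 = -4356833/28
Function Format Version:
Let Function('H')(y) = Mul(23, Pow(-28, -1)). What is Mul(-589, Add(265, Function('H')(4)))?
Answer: Rational(-4356833, 28) ≈ -1.5560e+5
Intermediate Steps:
Function('H')(y) = Rational(-23, 28) (Function('H')(y) = Mul(23, Rational(-1, 28)) = Rational(-23, 28))
Mul(-589, Add(265, Function('H')(4))) = Mul(-589, Add(265, Rational(-23, 28))) = Mul(-589, Rational(7397, 28)) = Rational(-4356833, 28)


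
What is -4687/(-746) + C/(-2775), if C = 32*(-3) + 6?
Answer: 871571/138010 ≈ 6.3153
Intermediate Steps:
C = -90 (C = -96 + 6 = -90)
-4687/(-746) + C/(-2775) = -4687/(-746) - 90/(-2775) = -4687*(-1/746) - 90*(-1/2775) = 4687/746 + 6/185 = 871571/138010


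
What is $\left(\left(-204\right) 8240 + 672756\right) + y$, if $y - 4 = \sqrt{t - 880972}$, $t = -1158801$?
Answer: $-1008200 + i \sqrt{2039773} \approx -1.0082 \cdot 10^{6} + 1428.2 i$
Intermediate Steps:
$y = 4 + i \sqrt{2039773}$ ($y = 4 + \sqrt{-1158801 - 880972} = 4 + \sqrt{-2039773} = 4 + i \sqrt{2039773} \approx 4.0 + 1428.2 i$)
$\left(\left(-204\right) 8240 + 672756\right) + y = \left(\left(-204\right) 8240 + 672756\right) + \left(4 + i \sqrt{2039773}\right) = \left(-1680960 + 672756\right) + \left(4 + i \sqrt{2039773}\right) = -1008204 + \left(4 + i \sqrt{2039773}\right) = -1008200 + i \sqrt{2039773}$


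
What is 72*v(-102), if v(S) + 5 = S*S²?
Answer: -76407336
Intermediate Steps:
v(S) = -5 + S³ (v(S) = -5 + S*S² = -5 + S³)
72*v(-102) = 72*(-5 + (-102)³) = 72*(-5 - 1061208) = 72*(-1061213) = -76407336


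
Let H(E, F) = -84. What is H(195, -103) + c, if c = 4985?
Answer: 4901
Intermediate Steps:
H(195, -103) + c = -84 + 4985 = 4901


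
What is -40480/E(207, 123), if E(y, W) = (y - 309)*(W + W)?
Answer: 10120/6273 ≈ 1.6133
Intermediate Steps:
E(y, W) = 2*W*(-309 + y) (E(y, W) = (-309 + y)*(2*W) = 2*W*(-309 + y))
-40480/E(207, 123) = -40480*1/(246*(-309 + 207)) = -40480/(2*123*(-102)) = -40480/(-25092) = -40480*(-1/25092) = 10120/6273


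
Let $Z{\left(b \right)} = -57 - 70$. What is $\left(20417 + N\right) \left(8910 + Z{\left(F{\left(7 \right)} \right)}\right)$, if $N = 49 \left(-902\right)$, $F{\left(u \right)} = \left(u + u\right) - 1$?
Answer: $-208868523$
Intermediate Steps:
$F{\left(u \right)} = -1 + 2 u$ ($F{\left(u \right)} = 2 u - 1 = -1 + 2 u$)
$Z{\left(b \right)} = -127$
$N = -44198$
$\left(20417 + N\right) \left(8910 + Z{\left(F{\left(7 \right)} \right)}\right) = \left(20417 - 44198\right) \left(8910 - 127\right) = \left(-23781\right) 8783 = -208868523$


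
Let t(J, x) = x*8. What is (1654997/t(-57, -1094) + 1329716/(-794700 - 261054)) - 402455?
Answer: -1860213304970905/4619979504 ≈ -4.0265e+5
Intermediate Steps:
t(J, x) = 8*x
(1654997/t(-57, -1094) + 1329716/(-794700 - 261054)) - 402455 = (1654997/((8*(-1094))) + 1329716/(-794700 - 261054)) - 402455 = (1654997/(-8752) + 1329716/(-1055754)) - 402455 = (1654997*(-1/8752) + 1329716*(-1/1055754)) - 402455 = (-1654997/8752 - 664858/527877) - 402455 = -879453688585/4619979504 - 402455 = -1860213304970905/4619979504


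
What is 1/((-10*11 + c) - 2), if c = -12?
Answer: -1/124 ≈ -0.0080645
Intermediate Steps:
1/((-10*11 + c) - 2) = 1/((-10*11 - 12) - 2) = 1/((-110 - 12) - 2) = 1/(-122 - 2) = 1/(-124) = -1/124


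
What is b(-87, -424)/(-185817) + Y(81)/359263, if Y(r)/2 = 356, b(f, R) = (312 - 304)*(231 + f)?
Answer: -93856424/22252390957 ≈ -0.0042178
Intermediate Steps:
b(f, R) = 1848 + 8*f (b(f, R) = 8*(231 + f) = 1848 + 8*f)
Y(r) = 712 (Y(r) = 2*356 = 712)
b(-87, -424)/(-185817) + Y(81)/359263 = (1848 + 8*(-87))/(-185817) + 712/359263 = (1848 - 696)*(-1/185817) + 712*(1/359263) = 1152*(-1/185817) + 712/359263 = -384/61939 + 712/359263 = -93856424/22252390957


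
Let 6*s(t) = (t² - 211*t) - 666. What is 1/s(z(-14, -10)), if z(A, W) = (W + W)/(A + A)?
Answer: -147/19997 ≈ -0.0073511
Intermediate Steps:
z(A, W) = W/A (z(A, W) = (2*W)/((2*A)) = (2*W)*(1/(2*A)) = W/A)
s(t) = -111 - 211*t/6 + t²/6 (s(t) = ((t² - 211*t) - 666)/6 = (-666 + t² - 211*t)/6 = -111 - 211*t/6 + t²/6)
1/s(z(-14, -10)) = 1/(-111 - (-1055)/(3*(-14)) + (-10/(-14))²/6) = 1/(-111 - (-1055)*(-1)/(3*14) + (-10*(-1/14))²/6) = 1/(-111 - 211/6*5/7 + (5/7)²/6) = 1/(-111 - 1055/42 + (⅙)*(25/49)) = 1/(-111 - 1055/42 + 25/294) = 1/(-19997/147) = -147/19997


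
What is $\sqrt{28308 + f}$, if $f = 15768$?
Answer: $2 \sqrt{11019} \approx 209.94$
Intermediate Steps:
$\sqrt{28308 + f} = \sqrt{28308 + 15768} = \sqrt{44076} = 2 \sqrt{11019}$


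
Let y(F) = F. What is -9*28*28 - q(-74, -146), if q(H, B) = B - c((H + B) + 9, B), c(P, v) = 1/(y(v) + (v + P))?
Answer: -3475731/503 ≈ -6910.0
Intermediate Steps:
c(P, v) = 1/(P + 2*v) (c(P, v) = 1/(v + (v + P)) = 1/(v + (P + v)) = 1/(P + 2*v))
q(H, B) = B - 1/(9 + H + 3*B) (q(H, B) = B - 1/(((H + B) + 9) + 2*B) = B - 1/(((B + H) + 9) + 2*B) = B - 1/((9 + B + H) + 2*B) = B - 1/(9 + H + 3*B))
-9*28*28 - q(-74, -146) = -9*28*28 - (-1 - 146*(9 - 74 + 3*(-146)))/(9 - 74 + 3*(-146)) = -252*28 - (-1 - 146*(9 - 74 - 438))/(9 - 74 - 438) = -7056 - (-1 - 146*(-503))/(-503) = -7056 - (-1)*(-1 + 73438)/503 = -7056 - (-1)*73437/503 = -7056 - 1*(-73437/503) = -7056 + 73437/503 = -3475731/503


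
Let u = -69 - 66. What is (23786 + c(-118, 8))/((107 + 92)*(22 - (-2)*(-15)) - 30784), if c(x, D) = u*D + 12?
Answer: -11359/16188 ≈ -0.70169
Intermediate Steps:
u = -135
c(x, D) = 12 - 135*D (c(x, D) = -135*D + 12 = 12 - 135*D)
(23786 + c(-118, 8))/((107 + 92)*(22 - (-2)*(-15)) - 30784) = (23786 + (12 - 135*8))/((107 + 92)*(22 - (-2)*(-15)) - 30784) = (23786 + (12 - 1080))/(199*(22 - 1*30) - 30784) = (23786 - 1068)/(199*(22 - 30) - 30784) = 22718/(199*(-8) - 30784) = 22718/(-1592 - 30784) = 22718/(-32376) = 22718*(-1/32376) = -11359/16188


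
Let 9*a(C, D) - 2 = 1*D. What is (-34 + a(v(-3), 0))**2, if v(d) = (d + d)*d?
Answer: 92416/81 ≈ 1140.9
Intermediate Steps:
v(d) = 2*d**2 (v(d) = (2*d)*d = 2*d**2)
a(C, D) = 2/9 + D/9 (a(C, D) = 2/9 + (1*D)/9 = 2/9 + D/9)
(-34 + a(v(-3), 0))**2 = (-34 + (2/9 + (1/9)*0))**2 = (-34 + (2/9 + 0))**2 = (-34 + 2/9)**2 = (-304/9)**2 = 92416/81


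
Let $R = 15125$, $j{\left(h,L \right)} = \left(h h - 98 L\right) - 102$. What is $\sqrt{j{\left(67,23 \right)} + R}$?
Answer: $\sqrt{17258} \approx 131.37$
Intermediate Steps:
$j{\left(h,L \right)} = -102 + h^{2} - 98 L$ ($j{\left(h,L \right)} = \left(h^{2} - 98 L\right) - 102 = -102 + h^{2} - 98 L$)
$\sqrt{j{\left(67,23 \right)} + R} = \sqrt{\left(-102 + 67^{2} - 2254\right) + 15125} = \sqrt{\left(-102 + 4489 - 2254\right) + 15125} = \sqrt{2133 + 15125} = \sqrt{17258}$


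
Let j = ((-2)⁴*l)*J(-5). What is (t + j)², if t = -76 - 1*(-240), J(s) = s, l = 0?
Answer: 26896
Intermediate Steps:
t = 164 (t = -76 + 240 = 164)
j = 0 (j = ((-2)⁴*0)*(-5) = (16*0)*(-5) = 0*(-5) = 0)
(t + j)² = (164 + 0)² = 164² = 26896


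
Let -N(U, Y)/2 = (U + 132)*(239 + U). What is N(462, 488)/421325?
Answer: -832788/421325 ≈ -1.9766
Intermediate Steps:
N(U, Y) = -2*(132 + U)*(239 + U) (N(U, Y) = -2*(U + 132)*(239 + U) = -2*(132 + U)*(239 + U))
N(462, 488)/421325 = (-63096 - 742*462 - 2*462²)/421325 = (-63096 - 342804 - 2*213444)*(1/421325) = (-63096 - 342804 - 426888)*(1/421325) = -832788*1/421325 = -832788/421325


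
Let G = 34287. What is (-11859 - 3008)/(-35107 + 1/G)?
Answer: 509744829/1203713708 ≈ 0.42348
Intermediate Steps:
(-11859 - 3008)/(-35107 + 1/G) = (-11859 - 3008)/(-35107 + 1/34287) = -14867/(-35107 + 1/34287) = -14867/(-1203713708/34287) = -14867*(-34287/1203713708) = 509744829/1203713708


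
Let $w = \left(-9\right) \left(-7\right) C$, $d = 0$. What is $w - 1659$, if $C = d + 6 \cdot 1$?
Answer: $-1281$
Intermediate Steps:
$C = 6$ ($C = 0 + 6 \cdot 1 = 0 + 6 = 6$)
$w = 378$ ($w = \left(-9\right) \left(-7\right) 6 = 63 \cdot 6 = 378$)
$w - 1659 = 378 - 1659 = -1281$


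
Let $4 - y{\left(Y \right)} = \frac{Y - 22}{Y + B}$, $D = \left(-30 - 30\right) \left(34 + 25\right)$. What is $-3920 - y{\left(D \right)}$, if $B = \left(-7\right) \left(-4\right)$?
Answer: $- \frac{6888763}{1756} \approx -3923.0$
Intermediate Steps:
$B = 28$
$D = -3540$ ($D = \left(-60\right) 59 = -3540$)
$y{\left(Y \right)} = 4 - \frac{-22 + Y}{28 + Y}$ ($y{\left(Y \right)} = 4 - \frac{Y - 22}{Y + 28} = 4 - \frac{-22 + Y}{28 + Y}$)
$-3920 - y{\left(D \right)} = -3920 - \frac{134 + 3 \left(-3540\right)}{28 - 3540} = -3920 - \frac{134 - 10620}{-3512} = -3920 - \left(- \frac{1}{3512}\right) \left(-10486\right) = -3920 - \frac{5243}{1756} = - \frac{6888763}{1756}$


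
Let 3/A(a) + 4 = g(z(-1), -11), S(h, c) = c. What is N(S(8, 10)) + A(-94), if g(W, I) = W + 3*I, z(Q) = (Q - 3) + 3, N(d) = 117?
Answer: 4443/38 ≈ 116.92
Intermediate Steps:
z(Q) = Q (z(Q) = (-3 + Q) + 3 = Q)
A(a) = -3/38 (A(a) = 3/(-4 + (-1 + 3*(-11))) = 3/(-4 + (-1 - 33)) = 3/(-4 - 34) = 3/(-38) = 3*(-1/38) = -3/38)
N(S(8, 10)) + A(-94) = 117 - 3/38 = 4443/38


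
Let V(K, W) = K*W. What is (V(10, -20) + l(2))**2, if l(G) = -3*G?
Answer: 42436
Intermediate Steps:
(V(10, -20) + l(2))**2 = (10*(-20) - 3*2)**2 = (-200 - 6)**2 = (-206)**2 = 42436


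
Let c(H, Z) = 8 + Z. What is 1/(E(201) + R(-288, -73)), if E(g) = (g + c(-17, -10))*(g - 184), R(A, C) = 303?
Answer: 1/3686 ≈ 0.00027130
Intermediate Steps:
E(g) = (-184 + g)*(-2 + g) (E(g) = (g + (8 - 10))*(g - 184) = (g - 2)*(-184 + g) = (-2 + g)*(-184 + g) = (-184 + g)*(-2 + g))
1/(E(201) + R(-288, -73)) = 1/((368 + 201² - 186*201) + 303) = 1/((368 + 40401 - 37386) + 303) = 1/(3383 + 303) = 1/3686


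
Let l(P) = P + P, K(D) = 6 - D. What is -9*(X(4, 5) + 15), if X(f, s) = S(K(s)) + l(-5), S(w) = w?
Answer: -54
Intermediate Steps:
l(P) = 2*P
X(f, s) = -4 - s (X(f, s) = (6 - s) + 2*(-5) = (6 - s) - 10 = -4 - s)
-9*(X(4, 5) + 15) = -9*((-4 - 1*5) + 15) = -9*((-4 - 5) + 15) = -9*(-9 + 15) = -9*6 = -54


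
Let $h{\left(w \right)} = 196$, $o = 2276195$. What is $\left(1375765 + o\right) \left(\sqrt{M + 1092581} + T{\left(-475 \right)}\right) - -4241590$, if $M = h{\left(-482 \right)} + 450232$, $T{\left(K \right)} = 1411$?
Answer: $5157157150 + 3651960 \sqrt{1543009} \approx 9.6935 \cdot 10^{9}$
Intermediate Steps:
$M = 450428$ ($M = 196 + 450232 = 450428$)
$\left(1375765 + o\right) \left(\sqrt{M + 1092581} + T{\left(-475 \right)}\right) - -4241590 = \left(1375765 + 2276195\right) \left(\sqrt{450428 + 1092581} + 1411\right) - -4241590 = 3651960 \left(\sqrt{1543009} + 1411\right) + 4241590 = 3651960 \left(1411 + \sqrt{1543009}\right) + 4241590 = \left(5152915560 + 3651960 \sqrt{1543009}\right) + 4241590 = 5157157150 + 3651960 \sqrt{1543009}$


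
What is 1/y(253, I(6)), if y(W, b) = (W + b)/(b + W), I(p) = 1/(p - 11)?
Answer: 1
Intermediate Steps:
I(p) = 1/(-11 + p)
y(W, b) = 1 (y(W, b) = (W + b)/(W + b) = 1)
1/y(253, I(6)) = 1/1 = 1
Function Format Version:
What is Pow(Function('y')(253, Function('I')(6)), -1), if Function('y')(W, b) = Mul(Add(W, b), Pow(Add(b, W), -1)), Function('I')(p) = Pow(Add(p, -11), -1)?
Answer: 1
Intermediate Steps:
Function('I')(p) = Pow(Add(-11, p), -1)
Function('y')(W, b) = 1 (Function('y')(W, b) = Mul(Add(W, b), Pow(Add(W, b), -1)) = 1)
Pow(Function('y')(253, Function('I')(6)), -1) = Pow(1, -1) = 1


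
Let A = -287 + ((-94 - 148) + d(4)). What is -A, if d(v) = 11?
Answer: 518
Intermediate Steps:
A = -518 (A = -287 + ((-94 - 148) + 11) = -287 + (-242 + 11) = -287 - 231 = -518)
-A = -1*(-518) = 518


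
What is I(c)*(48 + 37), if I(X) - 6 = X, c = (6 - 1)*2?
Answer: 1360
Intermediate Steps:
c = 10 (c = 5*2 = 10)
I(X) = 6 + X
I(c)*(48 + 37) = (6 + 10)*(48 + 37) = 16*85 = 1360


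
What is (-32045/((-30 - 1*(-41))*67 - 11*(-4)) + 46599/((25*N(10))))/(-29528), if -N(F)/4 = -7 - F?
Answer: 18082681/39204325600 ≈ 0.00046124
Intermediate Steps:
N(F) = 28 + 4*F (N(F) = -4*(-7 - F) = 28 + 4*F)
(-32045/((-30 - 1*(-41))*67 - 11*(-4)) + 46599/((25*N(10))))/(-29528) = (-32045/((-30 - 1*(-41))*67 - 11*(-4)) + 46599/((25*(28 + 4*10))))/(-29528) = (-32045/((-30 + 41)*67 + 44) + 46599/((25*(28 + 40))))*(-1/29528) = (-32045/(11*67 + 44) + 46599/((25*68)))*(-1/29528) = (-32045/(737 + 44) + 46599/1700)*(-1/29528) = (-32045/781 + 46599*(1/1700))*(-1/29528) = (-32045*1/781 + 46599/1700)*(-1/29528) = (-32045/781 + 46599/1700)*(-1/29528) = -18082681/1327700*(-1/29528) = 18082681/39204325600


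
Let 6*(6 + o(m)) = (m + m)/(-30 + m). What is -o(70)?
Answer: 65/12 ≈ 5.4167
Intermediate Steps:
o(m) = -6 + m/(3*(-30 + m)) (o(m) = -6 + ((m + m)/(-30 + m))/6 = -6 + ((2*m)/(-30 + m))/6 = -6 + (2*m/(-30 + m))/6 = -6 + m/(3*(-30 + m)))
-o(70) = -(540 - 17*70)/(3*(-30 + 70)) = -(540 - 1190)/(3*40) = -(-650)/(3*40) = -1*(-65/12) = 65/12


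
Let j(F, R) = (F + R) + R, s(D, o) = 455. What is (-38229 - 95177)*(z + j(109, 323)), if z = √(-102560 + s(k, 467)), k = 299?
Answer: -100721530 - 400218*I*√11345 ≈ -1.0072e+8 - 4.2628e+7*I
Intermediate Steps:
z = 3*I*√11345 (z = √(-102560 + 455) = √(-102105) = 3*I*√11345 ≈ 319.54*I)
j(F, R) = F + 2*R
(-38229 - 95177)*(z + j(109, 323)) = (-38229 - 95177)*(3*I*√11345 + (109 + 2*323)) = -133406*(3*I*√11345 + (109 + 646)) = -133406*(3*I*√11345 + 755) = -133406*(755 + 3*I*√11345) = -100721530 - 400218*I*√11345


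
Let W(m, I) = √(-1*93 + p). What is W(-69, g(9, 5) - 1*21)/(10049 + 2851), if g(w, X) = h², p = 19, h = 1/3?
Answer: I*√74/12900 ≈ 0.00066685*I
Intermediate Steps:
h = ⅓ ≈ 0.33333
g(w, X) = ⅑ (g(w, X) = (⅓)² = ⅑)
W(m, I) = I*√74 (W(m, I) = √(-1*93 + 19) = √(-93 + 19) = √(-74) = I*√74)
W(-69, g(9, 5) - 1*21)/(10049 + 2851) = (I*√74)/(10049 + 2851) = (I*√74)/12900 = (I*√74)*(1/12900) = I*√74/12900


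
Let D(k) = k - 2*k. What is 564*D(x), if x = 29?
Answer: -16356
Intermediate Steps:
D(k) = -k
564*D(x) = 564*(-1*29) = 564*(-29) = -16356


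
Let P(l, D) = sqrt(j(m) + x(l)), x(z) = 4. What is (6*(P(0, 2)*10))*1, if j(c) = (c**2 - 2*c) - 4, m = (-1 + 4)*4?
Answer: 120*sqrt(30) ≈ 657.27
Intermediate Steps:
m = 12 (m = 3*4 = 12)
j(c) = -4 + c**2 - 2*c
P(l, D) = 2*sqrt(30) (P(l, D) = sqrt((-4 + 12**2 - 2*12) + 4) = sqrt((-4 + 144 - 24) + 4) = sqrt(116 + 4) = sqrt(120) = 2*sqrt(30))
(6*(P(0, 2)*10))*1 = (6*((2*sqrt(30))*10))*1 = (6*(20*sqrt(30)))*1 = (120*sqrt(30))*1 = 120*sqrt(30)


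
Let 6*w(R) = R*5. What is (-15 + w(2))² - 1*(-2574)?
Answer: 24766/9 ≈ 2751.8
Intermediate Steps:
w(R) = 5*R/6 (w(R) = (R*5)/6 = (5*R)/6 = 5*R/6)
(-15 + w(2))² - 1*(-2574) = (-15 + (⅚)*2)² - 1*(-2574) = (-15 + 5/3)² + 2574 = (-40/3)² + 2574 = 1600/9 + 2574 = 24766/9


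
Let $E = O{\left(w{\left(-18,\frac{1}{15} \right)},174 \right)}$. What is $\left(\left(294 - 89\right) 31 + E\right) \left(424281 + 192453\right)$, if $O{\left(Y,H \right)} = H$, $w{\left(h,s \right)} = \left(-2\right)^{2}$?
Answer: $4026656286$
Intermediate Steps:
$w{\left(h,s \right)} = 4$
$E = 174$
$\left(\left(294 - 89\right) 31 + E\right) \left(424281 + 192453\right) = \left(\left(294 - 89\right) 31 + 174\right) \left(424281 + 192453\right) = \left(205 \cdot 31 + 174\right) 616734 = \left(6355 + 174\right) 616734 = 6529 \cdot 616734 = 4026656286$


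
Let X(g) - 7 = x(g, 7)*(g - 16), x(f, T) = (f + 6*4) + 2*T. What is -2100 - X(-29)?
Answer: -1702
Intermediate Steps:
x(f, T) = 24 + f + 2*T (x(f, T) = (f + 24) + 2*T = (24 + f) + 2*T = 24 + f + 2*T)
X(g) = 7 + (-16 + g)*(38 + g) (X(g) = 7 + (24 + g + 2*7)*(g - 16) = 7 + (24 + g + 14)*(-16 + g) = 7 + (38 + g)*(-16 + g) = 7 + (-16 + g)*(38 + g))
-2100 - X(-29) = -2100 - (-601 + (-29)² + 22*(-29)) = -2100 - (-601 + 841 - 638) = -2100 - 1*(-398) = -2100 + 398 = -1702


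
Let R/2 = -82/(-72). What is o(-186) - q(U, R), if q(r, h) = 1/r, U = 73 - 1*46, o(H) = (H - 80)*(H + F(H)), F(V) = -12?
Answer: 1422035/27 ≈ 52668.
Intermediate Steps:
o(H) = (-80 + H)*(-12 + H) (o(H) = (H - 80)*(H - 12) = (-80 + H)*(-12 + H))
R = 41/18 (R = 2*(-82/(-72)) = 2*(-82*(-1/72)) = 2*(41/36) = 41/18 ≈ 2.2778)
U = 27 (U = 73 - 46 = 27)
o(-186) - q(U, R) = (960 + (-186)**2 - 92*(-186)) - 1/27 = (960 + 34596 + 17112) - 1*1/27 = 52668 - 1/27 = 1422035/27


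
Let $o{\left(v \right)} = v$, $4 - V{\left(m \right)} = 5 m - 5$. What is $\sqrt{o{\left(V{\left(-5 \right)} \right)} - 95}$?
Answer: $i \sqrt{61} \approx 7.8102 i$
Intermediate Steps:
$V{\left(m \right)} = 9 - 5 m$ ($V{\left(m \right)} = 4 - \left(5 m - 5\right) = 4 - \left(-5 + 5 m\right) = 9 - 5 m$)
$\sqrt{o{\left(V{\left(-5 \right)} \right)} - 95} = \sqrt{\left(9 - -25\right) - 95} = \sqrt{\left(9 + 25\right) - 95} = \sqrt{34 - 95} = \sqrt{-61} = i \sqrt{61}$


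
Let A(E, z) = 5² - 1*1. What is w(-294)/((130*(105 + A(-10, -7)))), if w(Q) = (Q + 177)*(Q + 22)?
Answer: 408/215 ≈ 1.8977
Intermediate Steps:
A(E, z) = 24 (A(E, z) = 25 - 1 = 24)
w(Q) = (22 + Q)*(177 + Q) (w(Q) = (177 + Q)*(22 + Q) = (22 + Q)*(177 + Q))
w(-294)/((130*(105 + A(-10, -7)))) = (3894 + (-294)² + 199*(-294))/((130*(105 + 24))) = (3894 + 86436 - 58506)/((130*129)) = 31824/16770 = 31824*(1/16770) = 408/215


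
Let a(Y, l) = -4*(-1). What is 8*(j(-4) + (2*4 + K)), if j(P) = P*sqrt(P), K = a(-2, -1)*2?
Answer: 128 - 64*I ≈ 128.0 - 64.0*I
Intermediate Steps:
a(Y, l) = 4
K = 8 (K = 4*2 = 8)
j(P) = P**(3/2)
8*(j(-4) + (2*4 + K)) = 8*((-4)**(3/2) + (2*4 + 8)) = 8*(-8*I + (8 + 8)) = 8*(-8*I + 16) = 8*(16 - 8*I) = 128 - 64*I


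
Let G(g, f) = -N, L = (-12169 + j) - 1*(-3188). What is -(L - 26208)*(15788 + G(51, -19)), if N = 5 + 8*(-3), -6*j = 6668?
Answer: 573799369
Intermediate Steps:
j = -3334/3 (j = -⅙*6668 = -3334/3 ≈ -1111.3)
N = -19 (N = 5 - 24 = -19)
L = -30277/3 (L = (-12169 - 3334/3) - 1*(-3188) = -39841/3 + 3188 = -30277/3 ≈ -10092.)
G(g, f) = 19 (G(g, f) = -1*(-19) = 19)
-(L - 26208)*(15788 + G(51, -19)) = -(-30277/3 - 26208)*(15788 + 19) = -(-108901)*15807/3 = -1*(-573799369) = 573799369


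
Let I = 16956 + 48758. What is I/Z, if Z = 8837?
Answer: 65714/8837 ≈ 7.4362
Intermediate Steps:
I = 65714
I/Z = 65714/8837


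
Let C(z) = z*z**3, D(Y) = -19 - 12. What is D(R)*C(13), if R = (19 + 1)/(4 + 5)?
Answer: -885391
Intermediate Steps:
R = 20/9 ≈ 2.2222
D(Y) = -31
C(z) = z**4
D(R)*C(13) = -31*13**4 = -31*28561 = -885391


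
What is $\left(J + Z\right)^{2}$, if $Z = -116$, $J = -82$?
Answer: $39204$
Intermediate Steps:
$\left(J + Z\right)^{2} = \left(-82 - 116\right)^{2} = \left(-198\right)^{2} = 39204$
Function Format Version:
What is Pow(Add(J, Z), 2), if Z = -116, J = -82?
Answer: 39204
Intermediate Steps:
Pow(Add(J, Z), 2) = Pow(Add(-82, -116), 2) = Pow(-198, 2) = 39204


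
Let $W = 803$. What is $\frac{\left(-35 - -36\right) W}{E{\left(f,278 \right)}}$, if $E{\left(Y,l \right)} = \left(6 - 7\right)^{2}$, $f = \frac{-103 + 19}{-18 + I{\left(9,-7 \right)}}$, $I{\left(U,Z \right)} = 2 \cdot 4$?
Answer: $803$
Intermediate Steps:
$I{\left(U,Z \right)} = 8$
$f = \frac{42}{5}$ ($f = \frac{-103 + 19}{-18 + 8} = - \frac{84}{-10} = \left(-84\right) \left(- \frac{1}{10}\right) = \frac{42}{5} \approx 8.4$)
$E{\left(Y,l \right)} = 1$ ($E{\left(Y,l \right)} = \left(-1\right)^{2} = 1$)
$\frac{\left(-35 - -36\right) W}{E{\left(f,278 \right)}} = \frac{\left(-35 - -36\right) 803}{1} = \left(-35 + 36\right) 803 \cdot 1 = 1 \cdot 803 \cdot 1 = 803 \cdot 1 = 803$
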